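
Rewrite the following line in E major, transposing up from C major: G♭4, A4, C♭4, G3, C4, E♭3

Bb4 C#5 Eb4 B3 E4 G3

C major to E major up is a major third, so every note moves up by that interval.
Gb4 becomes Bb4
A4 becomes C#5
Cb4 becomes Eb4
G3 becomes B3
C4 becomes E4
Eb3 becomes G3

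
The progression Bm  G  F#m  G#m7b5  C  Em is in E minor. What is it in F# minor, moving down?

E minor down to F# minor is a minor seventh; each chord root moves by that interval while the quality stays the same.
Bm: root B down a minor seventh → C#, giving C#m.
G: root G down a minor seventh → A, giving A.
F#m: root F# down a minor seventh → G#, giving G#m.
G#m7b5: root G# down a minor seventh → A#, giving A#m7b5.
C: root C down a minor seventh → D, giving D.
Em: root E down a minor seventh → F#, giving F#m.

C#m A G#m A#m7b5 D F#m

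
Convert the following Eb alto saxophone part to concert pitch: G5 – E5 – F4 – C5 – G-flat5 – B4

Bb4 G4 Ab3 Eb4 Bbb4 D4

The Eb alto saxophone sounds a major sixth below written, so transpose each written note down a major sixth.
G5 to Bb4
E5 to G4
F4 to Ab3
C5 to Eb4
Gb5 to Bbb4
B4 to D4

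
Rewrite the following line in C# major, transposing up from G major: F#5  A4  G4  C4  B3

From G up to C# is an augmented fourth; apply that to each pitch.
F#5 → B#5
A4 → D#5
G4 → C#5
C4 → F#4
B3 → E#4

B#5 D#5 C#5 F#4 E#4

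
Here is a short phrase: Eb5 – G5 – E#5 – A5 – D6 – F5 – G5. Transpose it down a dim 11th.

Eb5 becomes B3
G5 becomes D#4
E#5 becomes B##3
A5 becomes E#4
D6 becomes A#4
F5 becomes C#4
G5 becomes D#4

B3 D#4 B##3 E#4 A#4 C#4 D#4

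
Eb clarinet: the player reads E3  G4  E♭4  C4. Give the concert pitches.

The Eb clarinet sounds a minor third above written, so transpose each written note up a minor third.
E3 gives G3
G4 gives Bb4
Eb4 gives Gb4
C4 gives Eb4

G3 Bb4 Gb4 Eb4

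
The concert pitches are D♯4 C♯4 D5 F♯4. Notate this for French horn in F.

The French horn in F sounds a perfect fifth below written, so the written part must be a perfect fifth above concert — transpose each note up.
D#4 -> A#4
C#4 -> G#4
D5 -> A5
F#4 -> C#5

A#4 G#4 A5 C#5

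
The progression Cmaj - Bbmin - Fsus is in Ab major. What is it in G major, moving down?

Bmaj Amin Esus

Ab major down to G major is a minor second; each chord root moves by that interval while the quality stays the same.
Cmaj: root C down a minor second → B, giving Bmaj.
Bbmin: root Bb down a minor second → A, giving Amin.
Fsus: root F down a minor second → E, giving Esus.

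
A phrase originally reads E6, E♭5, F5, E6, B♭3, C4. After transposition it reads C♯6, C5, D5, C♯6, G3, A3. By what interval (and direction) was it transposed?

down a minor third

From E6 to C#6 is 3 letter names — a third of some quality.
C#6 to E6 is 3 semitones, which makes it a minor third; the second version is lower, so the direction is down.
Checking another pair — C4 → A3 — gives the same interval.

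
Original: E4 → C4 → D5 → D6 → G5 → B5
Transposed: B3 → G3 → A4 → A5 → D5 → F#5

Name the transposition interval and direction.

From E4 to B3 is 4 letter names — a fourth of some quality.
B3 to E4 is 5 semitones, which makes it a perfect fourth; the second version is lower, so the direction is down.
Checking another pair — B5 → F#5 — gives the same interval.

down a perfect fourth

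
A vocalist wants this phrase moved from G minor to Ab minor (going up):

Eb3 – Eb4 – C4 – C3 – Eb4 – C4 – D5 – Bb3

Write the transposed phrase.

Fb3 Fb4 Db4 Db3 Fb4 Db4 Eb5 Cb4

G minor to Ab minor up is a minor second, so every note moves up by that interval.
Eb3 to Fb3
Eb4 to Fb4
C4 to Db4
C3 to Db3
Eb4 to Fb4
C4 to Db4
D5 to Eb5
Bb3 to Cb4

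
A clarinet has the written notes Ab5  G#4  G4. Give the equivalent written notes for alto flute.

First find concert pitch: the A clarinet sounds a minor third below written, so Ab5 G#4 G4 sounds F5 E#4 E4.
Then write for alto flute: it sounds a perfect fourth below written, so the part must be a perfect fourth above concert.
F5 → Bb5
E#4 → A#4
E4 → A4

Bb5 A#4 A4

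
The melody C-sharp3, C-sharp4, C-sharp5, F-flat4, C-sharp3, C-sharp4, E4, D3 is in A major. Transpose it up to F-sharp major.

From A up to F-sharp is a major sixth; apply that to each pitch.
C#3 → A#3
C#4 → A#4
C#5 → A#5
Fb4 → Db5
C#3 → A#3
C#4 → A#4
E4 → C#5
D3 → B3

A#3 A#4 A#5 Db5 A#3 A#4 C#5 B3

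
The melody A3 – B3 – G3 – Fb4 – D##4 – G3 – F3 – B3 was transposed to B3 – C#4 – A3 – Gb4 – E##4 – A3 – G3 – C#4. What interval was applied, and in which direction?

up a major second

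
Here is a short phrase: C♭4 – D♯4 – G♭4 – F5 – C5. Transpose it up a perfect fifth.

Gb4 A#4 Db5 C6 G5

Cb4 to Gb4
D#4 to A#4
Gb4 to Db5
F5 to C6
C5 to G5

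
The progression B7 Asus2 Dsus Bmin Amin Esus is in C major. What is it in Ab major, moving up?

C major up to Ab major is a minor sixth; each chord root moves by that interval while the quality stays the same.
B7: root B up a minor sixth → G, giving G7.
Asus2: root A up a minor sixth → F, giving Fsus2.
Dsus: root D up a minor sixth → Bb, giving Bbsus.
Bmin: root B up a minor sixth → G, giving Gmin.
Amin: root A up a minor sixth → F, giving Fmin.
Esus: root E up a minor sixth → C, giving Csus.

G7 Fsus2 Bbsus Gmin Fmin Csus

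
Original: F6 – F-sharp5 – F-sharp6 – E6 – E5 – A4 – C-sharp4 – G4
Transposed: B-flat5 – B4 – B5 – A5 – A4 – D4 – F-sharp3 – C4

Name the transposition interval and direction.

down a perfect fifth

Take the first pair: F6 → Bb5. F to B spans 5 letter names, so the interval is some kind of fifth.
Bb5 to F6 is 7 semitones, which makes it a perfect fifth; the second version is lower, so the direction is down.
Checking another pair — G4 → C4 — gives the same interval.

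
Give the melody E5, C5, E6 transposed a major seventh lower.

A major seventh down from E5 gives F4.
C5 down a major seventh is Db4.
E6 down a major seventh is F5.

F4 Db4 F5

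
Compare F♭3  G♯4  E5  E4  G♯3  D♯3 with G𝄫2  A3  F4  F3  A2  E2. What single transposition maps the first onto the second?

From Fb3 to Gbb2 is 7 letter names — a seventh of some quality.
Gbb2 to Fb3 is 11 semitones, which makes it a major seventh; the second version is lower, so the direction is down.
Checking another pair — D#3 → E2 — gives the same interval.

down a major seventh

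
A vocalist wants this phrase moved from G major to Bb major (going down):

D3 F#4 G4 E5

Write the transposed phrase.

G major to Bb major down is a major sixth, so every note moves down by that interval.
D3 to F2
F#4 to A3
G4 to Bb3
E5 to G4

F2 A3 Bb3 G4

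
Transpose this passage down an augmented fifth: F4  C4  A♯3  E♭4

F4 becomes Bbb3
C4 becomes Fb3
A#3 becomes D3
Eb4 becomes Abb3

Bbb3 Fb3 D3 Abb3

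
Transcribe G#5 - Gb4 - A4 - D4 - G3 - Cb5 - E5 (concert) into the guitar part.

The guitar sounds a perfect octave below written, so the written part must be a perfect octave above concert — transpose each note up.
G#5 becomes G#6
Gb4 becomes Gb5
A4 becomes A5
D4 becomes D5
G3 becomes G4
Cb5 becomes Cb6
E5 becomes E6

G#6 Gb5 A5 D5 G4 Cb6 E6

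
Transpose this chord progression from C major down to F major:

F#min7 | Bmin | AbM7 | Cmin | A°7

C major down to F major is a perfect fifth; each chord root moves by that interval while the quality stays the same.
F#min7: root F# down a perfect fifth → B, giving Bmin7.
Bmin: root B down a perfect fifth → E, giving Emin.
AbM7: root Ab down a perfect fifth → Db, giving DbM7.
Cmin: root C down a perfect fifth → F, giving Fmin.
A°7: root A down a perfect fifth → D, giving D°7.

Bmin7 Emin DbM7 Fmin D°7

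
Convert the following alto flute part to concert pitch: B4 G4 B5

F#4 D4 F#5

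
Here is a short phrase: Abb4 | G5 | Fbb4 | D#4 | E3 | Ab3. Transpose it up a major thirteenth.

Abb4: a thirteenth up reaches F, and 21 semitones makes it Fb6.
G5: a thirteenth up reaches E, and 21 semitones makes it E7.
Fbb4 up a major thirteenth is Dbb6.
A major thirteenth up from D#4 gives B#5.
E3 up a major thirteenth is C#5.
Ab3 up a major thirteenth is F5.

Fb6 E7 Dbb6 B#5 C#5 F5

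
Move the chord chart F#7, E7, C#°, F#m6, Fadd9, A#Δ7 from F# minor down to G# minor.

G#7 F#7 D#° G#m6 Gadd9 B#Δ7

F# minor down to G# minor is a minor seventh; each chord root moves by that interval while the quality stays the same.
F#7: root F# down a minor seventh → G#, giving G#7.
E7: root E down a minor seventh → F#, giving F#7.
C#°: root C# down a minor seventh → D#, giving D#°.
F#m6: root F# down a minor seventh → G#, giving G#m6.
Fadd9: root F down a minor seventh → G, giving Gadd9.
A#Δ7: root A# down a minor seventh → B#, giving B#Δ7.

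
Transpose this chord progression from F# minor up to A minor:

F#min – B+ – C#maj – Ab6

F# minor up to A minor is a minor third; each chord root moves by that interval while the quality stays the same.
F#min: root F# up a minor third → A, giving Amin.
B+: root B up a minor third → D, giving D+.
C#maj: root C# up a minor third → E, giving Emaj.
Ab6: root Ab up a minor third → Cb, giving Cb6.

Amin D+ Emaj Cb6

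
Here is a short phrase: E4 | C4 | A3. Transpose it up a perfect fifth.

B4 G4 E4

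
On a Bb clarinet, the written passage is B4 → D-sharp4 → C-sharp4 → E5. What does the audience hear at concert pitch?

Written C4 on the Bb clarinet sounds as Bb3, a major second lower; apply that shift to every note.
B4 becomes A4
D#4 becomes C#4
C#4 becomes B3
E5 becomes D5

A4 C#4 B3 D5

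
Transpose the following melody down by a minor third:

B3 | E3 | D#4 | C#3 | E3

G#3 C#3 B#3 A#2 C#3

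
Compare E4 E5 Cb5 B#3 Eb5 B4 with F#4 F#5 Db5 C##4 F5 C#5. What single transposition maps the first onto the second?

up a major second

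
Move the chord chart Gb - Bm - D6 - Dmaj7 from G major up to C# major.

C E#m G#6 G#maj7

G major up to C# major is an augmented fourth; each chord root moves by that interval while the quality stays the same.
Gb: root Gb up an augmented fourth → C, giving C.
Bm: root B up an augmented fourth → E#, giving E#m.
D6: root D up an augmented fourth → G#, giving G#6.
Dmaj7: root D up an augmented fourth → G#, giving G#maj7.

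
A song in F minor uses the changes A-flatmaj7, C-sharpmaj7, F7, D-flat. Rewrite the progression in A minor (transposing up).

F minor up to A minor is a major third; each chord root moves by that interval while the quality stays the same.
A-flatmaj7: root A-flat up a major third → C, giving Cmaj7.
C-sharpmaj7: root C-sharp up a major third → E#, giving E#maj7.
F7: root F up a major third → A, giving A7.
D-flat: root D-flat up a major third → F, giving F.

Cmaj7 E#maj7 A7 F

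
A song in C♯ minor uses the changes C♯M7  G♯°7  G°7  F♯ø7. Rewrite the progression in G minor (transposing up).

C♯ minor up to G minor is a diminished fifth; each chord root moves by that interval while the quality stays the same.
C♯M7: root C♯ up a diminished fifth → G, giving GM7.
G♯°7: root G♯ up a diminished fifth → D, giving D°7.
G°7: root G up a diminished fifth → Db, giving Db°7.
F♯ø7: root F♯ up a diminished fifth → C, giving Cø7.

GM7 D°7 Db°7 Cø7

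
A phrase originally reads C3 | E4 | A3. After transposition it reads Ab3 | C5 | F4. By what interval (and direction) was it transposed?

up a minor sixth

From C3 to Ab3 is 6 letter names — a sixth of some quality.
C3 to Ab3 is 8 semitones, which makes it a minor sixth; the second version is higher, so the direction is up.
Checking another pair — A3 → F4 — gives the same interval.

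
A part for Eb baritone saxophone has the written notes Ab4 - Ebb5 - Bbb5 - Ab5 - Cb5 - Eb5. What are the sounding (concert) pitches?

Cb3 Gbb3 Dbb4 Cb4 Ebb3 Gb3

Written C4 on the Eb baritone saxophone sounds as Eb2, a major thirteenth lower; apply that shift to every note.
Ab4 becomes Cb3
Ebb5 becomes Gbb3
Bbb5 becomes Dbb4
Ab5 becomes Cb4
Cb5 becomes Ebb3
Eb5 becomes Gb3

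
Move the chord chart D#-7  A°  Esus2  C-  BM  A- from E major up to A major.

E major up to A major is a perfect fourth; each chord root moves by that interval while the quality stays the same.
D#-7: root D# up a perfect fourth → G#, giving G#-7.
A°: root A up a perfect fourth → D, giving D°.
Esus2: root E up a perfect fourth → A, giving Asus2.
C-: root C up a perfect fourth → F, giving F-.
BM: root B up a perfect fourth → E, giving EM.
A-: root A up a perfect fourth → D, giving D-.

G#-7 D° Asus2 F- EM D-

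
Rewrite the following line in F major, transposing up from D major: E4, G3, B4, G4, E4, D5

G4 Bb3 D5 Bb4 G4 F5

From D up to F is a minor third; apply that to each pitch.
E4 → G4
G3 → Bb3
B4 → D5
G4 → Bb4
E4 → G4
D5 → F5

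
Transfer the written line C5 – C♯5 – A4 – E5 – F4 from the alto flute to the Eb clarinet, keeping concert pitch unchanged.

E4 E#4 C#4 G#4 A3

First find concert pitch: the alto flute sounds a perfect fourth below written, so C5 C♯5 A4 E5 F4 sounds G4 G#4 E4 B4 C4.
Then write for Eb clarinet: it sounds a minor third above written, so the part must be a minor third below concert.
G4 → E4
G#4 → E#4
E4 → C#4
B4 → G#4
C4 → A3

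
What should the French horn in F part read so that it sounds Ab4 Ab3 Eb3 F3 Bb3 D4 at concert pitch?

Eb5 Eb4 Bb3 C4 F4 A4

Written C4 sounds as F3 on the French horn in F, so concert pitches are written a perfect fifth up.
Ab4 to Eb5
Ab3 to Eb4
Eb3 to Bb3
F3 to C4
Bb3 to F4
D4 to A4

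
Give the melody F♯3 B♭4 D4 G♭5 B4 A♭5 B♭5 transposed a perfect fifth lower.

B2 Eb4 G3 Cb5 E4 Db5 Eb5

F#3 down a perfect fifth is B2.
Bb4 down a perfect fifth is Eb4.
D4: a fifth down reaches G, and 7 semitones makes it G3.
A perfect fifth down from Gb5 gives Cb5.
B4 down a perfect fifth is E4.
Ab5 down a perfect fifth is Db5.
A perfect fifth down from Bb5 gives Eb5.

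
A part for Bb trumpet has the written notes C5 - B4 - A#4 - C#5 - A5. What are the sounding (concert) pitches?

The Bb trumpet sounds a major second below written, so transpose each written note down a major second.
C5 becomes Bb4
B4 becomes A4
A#4 becomes G#4
C#5 becomes B4
A5 becomes G5

Bb4 A4 G#4 B4 G5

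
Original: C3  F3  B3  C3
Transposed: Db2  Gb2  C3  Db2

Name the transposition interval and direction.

down a major seventh

From C3 to Db2 is 7 letter names — a seventh of some quality.
Db2 to C3 is 11 semitones, which makes it a major seventh; the second version is lower, so the direction is down.
Checking another pair — C3 → Db2 — gives the same interval.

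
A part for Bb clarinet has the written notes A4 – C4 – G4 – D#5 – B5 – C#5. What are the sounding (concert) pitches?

G4 Bb3 F4 C#5 A5 B4

The Bb clarinet sounds a major second below written, so transpose each written note down a major second.
A4 → G4
C4 → Bb3
G4 → F4
D#5 → C#5
B5 → A5
C#5 → B4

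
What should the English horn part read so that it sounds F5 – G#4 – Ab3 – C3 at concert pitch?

C6 D#5 Eb4 G3

The English horn sounds a perfect fifth below written, so the written part must be a perfect fifth above concert — transpose each note up.
F5 gives C6
G#4 gives D#5
Ab3 gives Eb4
C3 gives G3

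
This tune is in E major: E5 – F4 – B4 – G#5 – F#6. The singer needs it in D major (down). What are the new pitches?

E major to D major down is a major second, so every note moves down by that interval.
E5 gives D5
F4 gives Eb4
B4 gives A4
G#5 gives F#5
F#6 gives E6

D5 Eb4 A4 F#5 E6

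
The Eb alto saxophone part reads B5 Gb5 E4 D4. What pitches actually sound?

The Eb alto saxophone sounds a major sixth below written, so transpose each written note down a major sixth.
B5 → D5
Gb5 → Bbb4
E4 → G3
D4 → F3

D5 Bbb4 G3 F3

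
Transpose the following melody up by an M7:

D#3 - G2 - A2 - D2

D#3 -> C##4
G2 -> F#3
A2 -> G#3
D2 -> C#3

C##4 F#3 G#3 C#3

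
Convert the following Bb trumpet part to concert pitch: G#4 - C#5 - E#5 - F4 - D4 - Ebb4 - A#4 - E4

F#4 B4 D#5 Eb4 C4 Dbb4 G#4 D4

The Bb trumpet sounds a major second below written, so transpose each written note down a major second.
G#4 -> F#4
C#5 -> B4
E#5 -> D#5
F4 -> Eb4
D4 -> C4
Ebb4 -> Dbb4
A#4 -> G#4
E4 -> D4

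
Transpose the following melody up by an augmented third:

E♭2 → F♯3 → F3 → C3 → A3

G#2 A##3 A#3 E#3 C##4

Eb2 up an augmented third is G#2.
F#3: a third up reaches A, and 5 semitones makes it A##3.
An augmented third up from F3 gives A#3.
C3 up an augmented third is E#3.
A3 up an augmented third is C##4.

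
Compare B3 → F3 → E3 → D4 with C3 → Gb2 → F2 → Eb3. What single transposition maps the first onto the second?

down a major seventh

Take the first pair: B3 → C3. B to C spans 7 letter names, so the interval is some kind of seventh.
C3 to B3 is 11 semitones, which makes it a major seventh; the second version is lower, so the direction is down.
Checking another pair — D4 → Eb3 — gives the same interval.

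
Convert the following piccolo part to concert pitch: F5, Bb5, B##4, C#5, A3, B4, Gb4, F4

F6 Bb6 B##5 C#6 A4 B5 Gb5 F5

The piccolo sounds a perfect octave above written, so transpose each written note up a perfect octave.
F5 to F6
Bb5 to Bb6
B##4 to B##5
C#5 to C#6
A3 to A4
B4 to B5
Gb4 to Gb5
F4 to F5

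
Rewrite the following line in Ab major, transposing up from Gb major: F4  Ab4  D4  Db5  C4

G4 Bb4 E4 Eb5 D4

From Gb up to Ab is a major second; apply that to each pitch.
F4 → G4
Ab4 → Bb4
D4 → E4
Db5 → Eb5
C4 → D4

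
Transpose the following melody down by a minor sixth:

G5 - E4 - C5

B4 G#3 E4

A minor sixth down from G5 gives B4.
A minor sixth down from E4 gives G#3.
C5 down a minor sixth is E4.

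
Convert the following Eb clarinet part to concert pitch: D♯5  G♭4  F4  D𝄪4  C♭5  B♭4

The Eb clarinet sounds a minor third above written, so transpose each written note up a minor third.
D#5 → F#5
Gb4 → Bbb4
F4 → Ab4
D##4 → F##4
Cb5 → Ebb5
Bb4 → Db5

F#5 Bbb4 Ab4 F##4 Ebb5 Db5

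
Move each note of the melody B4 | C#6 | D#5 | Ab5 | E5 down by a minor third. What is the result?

G#4 A#5 B#4 F5 C#5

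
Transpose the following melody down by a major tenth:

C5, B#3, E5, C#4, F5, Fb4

Ab3 G#2 C4 A2 Db4 Dbb3

C5 to Ab3
B#3 to G#2
E5 to C4
C#4 to A2
F5 to Db4
Fb4 to Dbb3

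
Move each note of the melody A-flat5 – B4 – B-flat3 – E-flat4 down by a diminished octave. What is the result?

Ab5 gives A4
B4 gives B#3
Bb3 gives B2
Eb4 gives E3

A4 B#3 B2 E3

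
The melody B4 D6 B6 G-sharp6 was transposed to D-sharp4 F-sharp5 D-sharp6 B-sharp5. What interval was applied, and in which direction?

From B4 to D#4 is 6 letter names — a sixth of some quality.
D#4 to B4 is 8 semitones, which makes it a minor sixth; the second version is lower, so the direction is down.
Checking another pair — G#6 → B#5 — gives the same interval.

down a minor sixth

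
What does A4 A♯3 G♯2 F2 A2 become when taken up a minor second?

Bb4 B3 A2 Gb2 Bb2

A4 → Bb4
A#3 → B3
G#2 → A2
F2 → Gb2
A2 → Bb2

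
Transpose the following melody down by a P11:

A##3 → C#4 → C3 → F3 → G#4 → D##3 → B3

E##2 G#2 G1 C2 D#3 A##1 F#2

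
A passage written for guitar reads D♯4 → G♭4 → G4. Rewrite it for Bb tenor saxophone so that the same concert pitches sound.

E#4 Ab4 A4

First find concert pitch: the guitar sounds a perfect octave below written, so D♯4 G♭4 G4 sounds D#3 Gb3 G3.
Then write for Bb tenor saxophone: it sounds a major ninth below written, so the part must be a major ninth above concert.
D#3 → E#4
Gb3 → Ab4
G3 → A4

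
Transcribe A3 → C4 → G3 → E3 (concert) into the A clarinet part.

C4 Eb4 Bb3 G3

The A clarinet sounds a minor third below written, so the written part must be a minor third above concert — transpose each note up.
A3 to C4
C4 to Eb4
G3 to Bb3
E3 to G3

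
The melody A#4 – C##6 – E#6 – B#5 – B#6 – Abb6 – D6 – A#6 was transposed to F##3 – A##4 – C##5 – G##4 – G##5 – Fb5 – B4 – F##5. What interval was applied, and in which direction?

down a minor tenth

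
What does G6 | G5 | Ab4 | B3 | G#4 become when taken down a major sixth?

Bb5 Bb4 Cb4 D3 B3

A major sixth down from G6 gives Bb5.
A major sixth down from G5 gives Bb4.
Ab4 down a major sixth is Cb4.
B3 down a major sixth is D3.
A major sixth down from G#4 gives B3.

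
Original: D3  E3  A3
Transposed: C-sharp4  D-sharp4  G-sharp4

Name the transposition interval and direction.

up a major seventh

From D3 to C#4 is 7 letter names — a seventh of some quality.
D3 to C#4 is 11 semitones, which makes it a major seventh; the second version is higher, so the direction is up.
Checking another pair — A3 → G#4 — gives the same interval.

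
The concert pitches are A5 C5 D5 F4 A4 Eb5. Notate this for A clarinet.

Written C4 sounds as A3 on the A clarinet, so concert pitches are written a minor third up.
A5 becomes C6
C5 becomes Eb5
D5 becomes F5
F4 becomes Ab4
A4 becomes C5
Eb5 becomes Gb5

C6 Eb5 F5 Ab4 C5 Gb5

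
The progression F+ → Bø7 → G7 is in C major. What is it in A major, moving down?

C major down to A major is a minor third; each chord root moves by that interval while the quality stays the same.
F+: root F down a minor third → D, giving D+.
Bø7: root B down a minor third → G#, giving G#ø7.
G7: root G down a minor third → E, giving E7.

D+ G#ø7 E7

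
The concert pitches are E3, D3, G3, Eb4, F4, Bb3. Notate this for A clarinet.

Written C4 sounds as A3 on the A clarinet, so concert pitches are written a minor third up.
E3 becomes G3
D3 becomes F3
G3 becomes Bb3
Eb4 becomes Gb4
F4 becomes Ab4
Bb3 becomes Db4

G3 F3 Bb3 Gb4 Ab4 Db4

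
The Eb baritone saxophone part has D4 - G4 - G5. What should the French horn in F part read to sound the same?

C3 F3 F4

First find concert pitch: the Eb baritone saxophone sounds a major thirteenth below written, so D4 G4 G5 sounds F2 Bb2 Bb3.
Then write for French horn in F: it sounds a perfect fifth below written, so the part must be a perfect fifth above concert.
F2 → C3
Bb2 → F3
Bb3 → F4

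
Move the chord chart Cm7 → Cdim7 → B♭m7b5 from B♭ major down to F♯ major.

B♭ major down to F♯ major is a diminished fourth; each chord root moves by that interval while the quality stays the same.
Cm7: root C down a diminished fourth → G#, giving G#m7.
Cdim7: root C down a diminished fourth → G#, giving G#dim7.
B♭m7b5: root B♭ down a diminished fourth → F#, giving F#m7b5.

G#m7 G#dim7 F#m7b5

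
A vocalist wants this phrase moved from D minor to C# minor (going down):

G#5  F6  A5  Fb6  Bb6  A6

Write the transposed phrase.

F##5 E6 G#5 Eb6 A6 G#6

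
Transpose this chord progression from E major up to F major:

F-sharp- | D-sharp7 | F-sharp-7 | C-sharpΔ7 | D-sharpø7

G- E7 G-7 DΔ7 Eø7

E major up to F major is a minor second; each chord root moves by that interval while the quality stays the same.
F-sharp-: root F-sharp up a minor second → G, giving G-.
D-sharp7: root D-sharp up a minor second → E, giving E7.
F-sharp-7: root F-sharp up a minor second → G, giving G-7.
C-sharpΔ7: root C-sharp up a minor second → D, giving DΔ7.
D-sharpø7: root D-sharp up a minor second → E, giving Eø7.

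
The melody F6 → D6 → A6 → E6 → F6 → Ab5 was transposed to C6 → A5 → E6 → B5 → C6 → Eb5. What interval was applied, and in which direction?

down a perfect fourth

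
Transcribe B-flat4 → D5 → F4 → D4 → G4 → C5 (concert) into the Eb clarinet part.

The Eb clarinet sounds a minor third above written, so the written part must be a minor third below concert — transpose each note down.
Bb4 to G4
D5 to B4
F4 to D4
D4 to B3
G4 to E4
C5 to A4

G4 B4 D4 B3 E4 A4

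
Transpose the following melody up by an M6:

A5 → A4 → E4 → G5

F#6 F#5 C#5 E6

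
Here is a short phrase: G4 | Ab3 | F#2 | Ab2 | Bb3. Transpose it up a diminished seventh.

Fb5 Gbb4 Eb3 Gbb3 Abb4

G4 -> Fb5
Ab3 -> Gbb4
F#2 -> Eb3
Ab2 -> Gbb3
Bb3 -> Abb4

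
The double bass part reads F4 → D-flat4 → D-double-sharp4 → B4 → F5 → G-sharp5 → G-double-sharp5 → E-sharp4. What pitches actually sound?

F3 Db3 D##3 B3 F4 G#4 G##4 E#3

The double bass sounds a perfect octave below written, so transpose each written note down a perfect octave.
F4 becomes F3
Db4 becomes Db3
D##4 becomes D##3
B4 becomes B3
F5 becomes F4
G#5 becomes G#4
G##5 becomes G##4
E#4 becomes E#3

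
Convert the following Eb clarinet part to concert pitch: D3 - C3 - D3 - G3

F3 Eb3 F3 Bb3

The Eb clarinet sounds a minor third above written, so transpose each written note up a minor third.
D3 -> F3
C3 -> Eb3
D3 -> F3
G3 -> Bb3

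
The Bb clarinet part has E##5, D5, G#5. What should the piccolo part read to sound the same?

First find concert pitch: the Bb clarinet sounds a major second below written, so E##5 D5 G#5 sounds D##5 C5 F#5.
Then write for piccolo: it sounds a perfect octave above written, so the part must be a perfect octave below concert.
D##5 → D##4
C5 → C4
F#5 → F#4

D##4 C4 F#4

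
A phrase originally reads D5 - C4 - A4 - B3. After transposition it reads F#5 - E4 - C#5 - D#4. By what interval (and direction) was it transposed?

up a major third

Take the first pair: D5 → F#5. D to F spans 3 letter names, so the interval is some kind of third.
D5 to F#5 is 4 semitones, which makes it a major third; the second version is higher, so the direction is up.
Checking another pair — B3 → D#4 — gives the same interval.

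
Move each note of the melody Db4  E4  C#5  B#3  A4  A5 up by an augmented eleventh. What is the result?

Db4: an eleventh up reaches G, and 18 semitones makes it G5.
An augmented eleventh up from E4 gives A#5.
C#5 up an augmented eleventh is F##6.
B#3 up an augmented eleventh is E##5.
A4: an eleventh up reaches D, and 18 semitones makes it D#6.
An augmented eleventh up from A5 gives D#7.

G5 A#5 F##6 E##5 D#6 D#7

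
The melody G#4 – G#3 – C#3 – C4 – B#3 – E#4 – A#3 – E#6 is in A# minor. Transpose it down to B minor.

A3 A2 D2 Db3 C#3 F#3 B2 F#5

A# minor to B minor down is a major seventh, so every note moves down by that interval.
G#4 gives A3
G#3 gives A2
C#3 gives D2
C4 gives Db3
B#3 gives C#3
E#4 gives F#3
A#3 gives B2
E#6 gives F#5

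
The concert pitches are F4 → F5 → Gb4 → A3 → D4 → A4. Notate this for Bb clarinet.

G4 G5 Ab4 B3 E4 B4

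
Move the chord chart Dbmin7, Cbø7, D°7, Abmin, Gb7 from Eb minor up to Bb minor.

Abmin7 Gbø7 A°7 Ebmin Db7

Eb minor up to Bb minor is a perfect fifth; each chord root moves by that interval while the quality stays the same.
Dbmin7: root Db up a perfect fifth → Ab, giving Abmin7.
Cbø7: root Cb up a perfect fifth → Gb, giving Gbø7.
D°7: root D up a perfect fifth → A, giving A°7.
Abmin: root Ab up a perfect fifth → Eb, giving Ebmin.
Gb7: root Gb up a perfect fifth → Db, giving Db7.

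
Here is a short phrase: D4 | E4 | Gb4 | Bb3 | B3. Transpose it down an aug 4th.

D4 → Ab3
E4 → Bb3
Gb4 → Dbb4
Bb3 → Fb3
B3 → F3

Ab3 Bb3 Dbb4 Fb3 F3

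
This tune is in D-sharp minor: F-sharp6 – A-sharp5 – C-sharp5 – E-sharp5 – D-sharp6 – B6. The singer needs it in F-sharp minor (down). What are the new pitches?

A5 C#5 E4 G#4 F#5 D6

D-sharp minor to F-sharp minor down is a major sixth, so every note moves down by that interval.
F#6 → A5
A#5 → C#5
C#5 → E4
E#5 → G#4
D#6 → F#5
B6 → D6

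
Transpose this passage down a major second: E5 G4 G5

D5 F4 F5

E5 -> D5
G4 -> F4
G5 -> F5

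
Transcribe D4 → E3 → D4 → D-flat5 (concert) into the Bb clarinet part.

E4 F#3 E4 Eb5

The Bb clarinet sounds a major second below written, so the written part must be a major second above concert — transpose each note up.
D4 gives E4
E3 gives F#3
D4 gives E4
Db5 gives Eb5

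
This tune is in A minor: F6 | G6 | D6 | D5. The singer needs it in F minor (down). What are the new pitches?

Db6 Eb6 Bb5 Bb4

A minor to F minor down is a major third, so every note moves down by that interval.
F6 → Db6
G6 → Eb6
D6 → Bb5
D5 → Bb4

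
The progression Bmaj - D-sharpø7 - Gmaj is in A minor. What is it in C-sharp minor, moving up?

D#maj F##ø7 Bmaj

A minor up to C-sharp minor is a major third; each chord root moves by that interval while the quality stays the same.
Bmaj: root B up a major third → D#, giving D#maj.
D-sharpø7: root D-sharp up a major third → F##, giving F##ø7.
Gmaj: root G up a major third → B, giving Bmaj.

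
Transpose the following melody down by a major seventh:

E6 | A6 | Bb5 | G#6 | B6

E6 down a major seventh is F5.
A6 down a major seventh is Bb5.
Bb5 down a major seventh is Cb5.
G#6 down a major seventh is A5.
B6: a seventh down reaches C, and 11 semitones makes it C6.

F5 Bb5 Cb5 A5 C6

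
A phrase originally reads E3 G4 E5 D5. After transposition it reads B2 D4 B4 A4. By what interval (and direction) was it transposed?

down a perfect fourth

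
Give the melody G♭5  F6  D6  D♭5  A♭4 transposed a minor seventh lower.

Gb5 -> Ab4
F6 -> G5
D6 -> E5
Db5 -> Eb4
Ab4 -> Bb3

Ab4 G5 E5 Eb4 Bb3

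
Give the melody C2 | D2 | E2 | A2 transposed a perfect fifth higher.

G2 A2 B2 E3

C2 becomes G2
D2 becomes A2
E2 becomes B2
A2 becomes E3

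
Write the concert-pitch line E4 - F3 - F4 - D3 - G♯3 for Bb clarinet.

F#4 G3 G4 E3 A#3

The Bb clarinet sounds a major second below written, so the written part must be a major second above concert — transpose each note up.
E4 → F#4
F3 → G3
F4 → G4
D3 → E3
G#3 → A#3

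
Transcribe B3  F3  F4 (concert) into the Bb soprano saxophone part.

Written C4 sounds as Bb3 on the Bb soprano saxophone, so concert pitches are written a major second up.
B3 becomes C#4
F3 becomes G3
F4 becomes G4

C#4 G3 G4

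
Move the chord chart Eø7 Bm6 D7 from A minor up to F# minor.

A minor up to F# minor is a major sixth; each chord root moves by that interval while the quality stays the same.
Eø7: root E up a major sixth → C#, giving C#ø7.
Bm6: root B up a major sixth → G#, giving G#m6.
D7: root D up a major sixth → B, giving B7.

C#ø7 G#m6 B7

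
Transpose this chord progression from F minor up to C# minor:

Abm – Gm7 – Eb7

Em D#m7 B7

F minor up to C# minor is an augmented fifth; each chord root moves by that interval while the quality stays the same.
Abm: root Ab up an augmented fifth → E, giving Em.
Gm7: root G up an augmented fifth → D#, giving D#m7.
Eb7: root Eb up an augmented fifth → B, giving B7.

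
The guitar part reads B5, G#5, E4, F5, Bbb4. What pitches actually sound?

B4 G#4 E3 F4 Bbb3

The guitar sounds a perfect octave below written, so transpose each written note down a perfect octave.
B5 -> B4
G#5 -> G#4
E4 -> E3
F5 -> F4
Bbb4 -> Bbb3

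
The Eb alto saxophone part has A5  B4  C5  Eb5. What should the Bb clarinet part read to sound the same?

First find concert pitch: the Eb alto saxophone sounds a major sixth below written, so A5 B4 C5 Eb5 sounds C5 D4 Eb4 Gb4.
Then write for Bb clarinet: it sounds a major second below written, so the part must be a major second above concert.
C5 → D5
D4 → E4
Eb4 → F4
Gb4 → Ab4

D5 E4 F4 Ab4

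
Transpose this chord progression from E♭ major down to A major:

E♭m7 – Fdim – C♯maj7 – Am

Am7 Bdim F##maj7 D#m

E♭ major down to A major is a diminished fifth; each chord root moves by that interval while the quality stays the same.
E♭m7: root E♭ down a diminished fifth → A, giving Am7.
Fdim: root F down a diminished fifth → B, giving Bdim.
C♯maj7: root C♯ down a diminished fifth → F##, giving F##maj7.
Am: root A down a diminished fifth → D#, giving D#m.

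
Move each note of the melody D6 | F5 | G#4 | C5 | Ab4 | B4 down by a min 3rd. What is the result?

D6: a third down reaches B, and 3 semitones makes it B5.
F5: a third down reaches D, and 3 semitones makes it D5.
G#4: a third down reaches E, and 3 semitones makes it E#4.
C5: a third down reaches A, and 3 semitones makes it A4.
Ab4: a third down reaches F, and 3 semitones makes it F4.
B4 down a minor third is G#4.

B5 D5 E#4 A4 F4 G#4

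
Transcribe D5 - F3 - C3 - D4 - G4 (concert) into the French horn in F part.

The French horn in F sounds a perfect fifth below written, so the written part must be a perfect fifth above concert — transpose each note up.
D5 gives A5
F3 gives C4
C3 gives G3
D4 gives A4
G4 gives D5

A5 C4 G3 A4 D5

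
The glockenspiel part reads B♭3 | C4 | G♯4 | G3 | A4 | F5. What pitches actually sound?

Bb5 C6 G#6 G5 A6 F7

Written C4 on the glockenspiel sounds as C6, a perfect fifteenth higher; apply that shift to every note.
Bb3 to Bb5
C4 to C6
G#4 to G#6
G3 to G5
A4 to A6
F5 to F7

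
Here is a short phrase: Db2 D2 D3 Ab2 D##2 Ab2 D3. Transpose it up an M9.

Eb3 E3 E4 Bb3 E##3 Bb3 E4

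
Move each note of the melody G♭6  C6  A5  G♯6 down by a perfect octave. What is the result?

Gb5 C5 A4 G#5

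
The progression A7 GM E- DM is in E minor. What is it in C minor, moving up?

F7 EbM C- BbM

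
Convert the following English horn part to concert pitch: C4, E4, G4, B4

F3 A3 C4 E4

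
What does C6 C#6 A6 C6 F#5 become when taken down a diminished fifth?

F#5 F##5 D#6 F#5 B#4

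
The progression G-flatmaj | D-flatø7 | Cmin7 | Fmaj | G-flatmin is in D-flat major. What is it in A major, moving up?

D-flat major up to A major is an augmented fifth; each chord root moves by that interval while the quality stays the same.
G-flatmaj: root G-flat up an augmented fifth → D, giving Dmaj.
D-flatø7: root D-flat up an augmented fifth → A, giving Aø7.
Cmin7: root C up an augmented fifth → G#, giving G#min7.
Fmaj: root F up an augmented fifth → C#, giving C#maj.
G-flatmin: root G-flat up an augmented fifth → D, giving Dmin.

Dmaj Aø7 G#min7 C#maj Dmin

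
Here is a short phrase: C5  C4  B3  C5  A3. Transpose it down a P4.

G4 G3 F#3 G4 E3

C5 down a perfect fourth is G4.
C4 down a perfect fourth is G3.
B3 down a perfect fourth is F#3.
C5: a fourth down reaches G, and 5 semitones makes it G4.
A perfect fourth down from A3 gives E3.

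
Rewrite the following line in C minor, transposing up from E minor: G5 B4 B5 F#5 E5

Eb6 G5 G6 D6 C6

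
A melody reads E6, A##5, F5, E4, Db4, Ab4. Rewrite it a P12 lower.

E6: a twelfth down reaches A, and 19 semitones makes it A4.
A##5: a twelfth down reaches D, and 19 semitones makes it D##4.
A perfect twelfth down from F5 gives Bb3.
A perfect twelfth down from E4 gives A2.
Db4: a twelfth down reaches G, and 19 semitones makes it Gb2.
Ab4 down a perfect twelfth is Db3.

A4 D##4 Bb3 A2 Gb2 Db3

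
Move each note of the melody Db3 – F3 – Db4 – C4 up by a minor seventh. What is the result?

Cb4 Eb4 Cb5 Bb4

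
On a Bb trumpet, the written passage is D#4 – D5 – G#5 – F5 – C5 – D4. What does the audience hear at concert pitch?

The Bb trumpet sounds a major second below written, so transpose each written note down a major second.
D#4 to C#4
D5 to C5
G#5 to F#5
F5 to Eb5
C5 to Bb4
D4 to C4

C#4 C5 F#5 Eb5 Bb4 C4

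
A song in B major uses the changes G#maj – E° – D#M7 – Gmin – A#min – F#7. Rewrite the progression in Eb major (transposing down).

B major down to Eb major is an augmented fifth; each chord root moves by that interval while the quality stays the same.
G#maj: root G# down an augmented fifth → C, giving Cmaj.
E°: root E down an augmented fifth → Ab, giving Ab°.
D#M7: root D# down an augmented fifth → G, giving GM7.
Gmin: root G down an augmented fifth → Cb, giving Cbmin.
A#min: root A# down an augmented fifth → D, giving Dmin.
F#7: root F# down an augmented fifth → Bb, giving Bb7.

Cmaj Ab° GM7 Cbmin Dmin Bb7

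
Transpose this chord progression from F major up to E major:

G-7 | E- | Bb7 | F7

F major up to E major is a major seventh; each chord root moves by that interval while the quality stays the same.
G-7: root G up a major seventh → F#, giving F#-7.
E-: root E up a major seventh → D#, giving D#-.
Bb7: root Bb up a major seventh → A, giving A7.
F7: root F up a major seventh → E, giving E7.

F#-7 D#- A7 E7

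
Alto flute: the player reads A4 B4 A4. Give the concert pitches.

Written C4 on the alto flute sounds as G3, a perfect fourth lower; apply that shift to every note.
A4 gives E4
B4 gives F#4
A4 gives E4

E4 F#4 E4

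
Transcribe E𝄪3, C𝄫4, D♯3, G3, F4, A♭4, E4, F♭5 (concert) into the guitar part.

E##4 Cbb5 D#4 G4 F5 Ab5 E5 Fb6

The guitar sounds a perfect octave below written, so the written part must be a perfect octave above concert — transpose each note up.
E##3 gives E##4
Cbb4 gives Cbb5
D#3 gives D#4
G3 gives G4
F4 gives F5
Ab4 gives Ab5
E4 gives E5
Fb5 gives Fb6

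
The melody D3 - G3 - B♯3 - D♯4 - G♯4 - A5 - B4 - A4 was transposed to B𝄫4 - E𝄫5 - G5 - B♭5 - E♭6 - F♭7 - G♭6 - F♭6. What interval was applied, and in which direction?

up a diminished thirteenth

Take the first pair: D3 → Bbb4. D to B spans 13 letter names, so the interval is some kind of thirteenth.
D3 to Bbb4 is 19 semitones, which makes it a diminished thirteenth; the second version is higher, so the direction is up.
Checking another pair — A4 → Fb6 — gives the same interval.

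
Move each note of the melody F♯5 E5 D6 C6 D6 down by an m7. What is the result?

F#5 gives G#4
E5 gives F#4
D6 gives E5
C6 gives D5
D6 gives E5

G#4 F#4 E5 D5 E5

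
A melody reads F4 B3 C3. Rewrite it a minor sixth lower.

F4 → A3
B3 → D#3
C3 → E2

A3 D#3 E2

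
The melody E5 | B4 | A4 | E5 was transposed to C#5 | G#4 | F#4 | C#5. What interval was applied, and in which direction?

down a minor third

Take the first pair: E5 → C#5. E to C spans 3 letter names, so the interval is some kind of third.
C#5 to E5 is 3 semitones, which makes it a minor third; the second version is lower, so the direction is down.
Checking another pair — E5 → C#5 — gives the same interval.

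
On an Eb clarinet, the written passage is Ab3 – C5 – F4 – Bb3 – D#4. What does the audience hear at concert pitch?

Written C4 on the Eb clarinet sounds as Eb4, a minor third higher; apply that shift to every note.
Ab3 → Cb4
C5 → Eb5
F4 → Ab4
Bb3 → Db4
D#4 → F#4

Cb4 Eb5 Ab4 Db4 F#4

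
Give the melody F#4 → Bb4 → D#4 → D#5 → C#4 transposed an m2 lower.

A minor second down from F#4 gives E#4.
Bb4: a second down reaches A, and 1 semitone makes it A4.
D#4: a second down reaches C, and 1 semitone makes it C##4.
D#5 down a minor second is C##5.
C#4: a second down reaches B, and 1 semitone makes it B#3.

E#4 A4 C##4 C##5 B#3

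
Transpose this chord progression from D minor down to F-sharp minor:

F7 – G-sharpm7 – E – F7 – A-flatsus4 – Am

D minor down to F-sharp minor is a minor sixth; each chord root moves by that interval while the quality stays the same.
F7: root F down a minor sixth → A, giving A7.
G-sharpm7: root G-sharp down a minor sixth → B#, giving B#m7.
E: root E down a minor sixth → G#, giving G#.
F7: root F down a minor sixth → A, giving A7.
A-flatsus4: root A-flat down a minor sixth → C, giving Csus4.
Am: root A down a minor sixth → C#, giving C#m.

A7 B#m7 G# A7 Csus4 C#m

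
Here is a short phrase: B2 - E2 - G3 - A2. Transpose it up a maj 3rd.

D#3 G#2 B3 C#3

B2 -> D#3
E2 -> G#2
G3 -> B3
A2 -> C#3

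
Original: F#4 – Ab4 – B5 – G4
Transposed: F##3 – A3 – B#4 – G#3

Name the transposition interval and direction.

down a diminished octave

From F#4 to F##3 is 8 letter names — an octave of some quality.
F##3 to F#4 is 11 semitones, which makes it a diminished octave; the second version is lower, so the direction is down.
Checking another pair — G4 → G#3 — gives the same interval.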